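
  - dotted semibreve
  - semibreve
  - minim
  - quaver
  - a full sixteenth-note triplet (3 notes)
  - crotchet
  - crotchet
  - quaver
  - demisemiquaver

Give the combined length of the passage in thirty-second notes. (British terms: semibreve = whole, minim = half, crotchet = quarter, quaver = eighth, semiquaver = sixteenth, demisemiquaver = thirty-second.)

Working in thirty-second notes: dotted semibreve = 48; semibreve = 32; minim = 16; quaver = 4; a full sixteenth-note triplet (3 notes) (three triplet sixteenths span one eighth) = 4; crotchet = 8; crotchet = 8; quaver = 4; demisemiquaver = 1.
Altogether 48 + 32 + 16 + 4 + 4 + 8 + 8 + 4 + 1 = 125 thirty-second notes.

125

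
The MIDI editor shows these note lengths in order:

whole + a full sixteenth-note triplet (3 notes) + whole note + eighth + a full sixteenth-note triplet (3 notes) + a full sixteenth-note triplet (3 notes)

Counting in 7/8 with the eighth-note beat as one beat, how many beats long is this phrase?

20

One eighth-note beat = 2 sixteenth notes.
Each duration in sixteenth notes: whole = 16; a full sixteenth-note triplet (3 notes) (three triplet sixteenths span one eighth) = 2; whole note = 16; eighth = 2; a full sixteenth-note triplet (3 notes) (three triplet sixteenths span one eighth) = 2; a full sixteenth-note triplet (3 notes) (three triplet sixteenths span one eighth) = 2.
Adding: 16 + 2 + 16 + 2 + 2 + 2 = 40.
40 ÷ 2 = 20 beats.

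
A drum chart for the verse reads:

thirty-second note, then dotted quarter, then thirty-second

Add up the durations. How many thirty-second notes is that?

14

Convert each value to thirty-second notes: thirty-second note = 1; dotted quarter = 12; thirty-second = 1.
Adding: 1 + 12 + 1 = 14 thirty-second notes.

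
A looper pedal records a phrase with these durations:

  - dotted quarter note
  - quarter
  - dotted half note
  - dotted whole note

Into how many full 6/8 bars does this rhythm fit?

3

One bar of 6/8 = 6 eighth notes.
Working in eighth notes: dotted quarter note = 3; quarter = 2; dotted half note = 6; dotted whole note = 12.
Total: 3 + 2 + 6 + 12 = 23.
23 ÷ 6 = 3 complete bars with 5 left over.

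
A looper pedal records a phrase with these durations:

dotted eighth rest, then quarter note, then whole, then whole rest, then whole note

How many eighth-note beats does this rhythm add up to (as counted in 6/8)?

27.5

One eighth-note beat = 2 sixteenth notes.
Express everything in sixteenth notes: dotted eighth rest = 3; quarter note = 4; whole = 16; whole rest = 16; whole note = 16.
Altogether 3 + 4 + 16 + 16 + 16 = 55.
55 ÷ 2 = 27.5 beats.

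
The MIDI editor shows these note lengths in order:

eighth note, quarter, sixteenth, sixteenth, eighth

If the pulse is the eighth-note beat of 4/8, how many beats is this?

One eighth-note beat = 2 sixteenth notes.
Convert each value to sixteenth notes: eighth note = 2; quarter = 4; sixteenth = 1; sixteenth = 1; eighth = 2.
Altogether 2 + 4 + 1 + 1 + 2 = 10.
10 ÷ 2 = 5 beats.

5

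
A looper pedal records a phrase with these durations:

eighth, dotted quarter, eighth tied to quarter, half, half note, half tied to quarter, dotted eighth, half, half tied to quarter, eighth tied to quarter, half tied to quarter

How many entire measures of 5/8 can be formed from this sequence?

One bar of 5/8 = 10 sixteenth notes.
In sixteenth notes: eighth = 2; dotted quarter = 6; eighth tied to quarter (eighth + quarter) = 6; half = 8; half note = 8; half tied to quarter (half + quarter) = 12; dotted eighth = 3; half = 8; half tied to quarter (half + quarter) = 12; eighth tied to quarter (eighth + quarter) = 6; half tied to quarter (half + quarter) = 12.
Sum: 2 + 6 + 6 + 8 + 8 + 12 + 3 + 8 + 12 + 6 + 12 = 83.
83 ÷ 10 = 8 complete bars with 3 left over.

8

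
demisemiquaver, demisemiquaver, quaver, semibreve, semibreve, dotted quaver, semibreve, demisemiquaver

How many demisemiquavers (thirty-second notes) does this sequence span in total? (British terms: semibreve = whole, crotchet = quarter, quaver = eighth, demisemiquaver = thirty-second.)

In thirty-second notes: demisemiquaver = 1; demisemiquaver = 1; quaver = 4; semibreve = 32; semibreve = 32; dotted quaver = 6; semibreve = 32; demisemiquaver = 1.
Adding: 1 + 1 + 4 + 32 + 32 + 6 + 32 + 1 = 109 thirty-second notes.

109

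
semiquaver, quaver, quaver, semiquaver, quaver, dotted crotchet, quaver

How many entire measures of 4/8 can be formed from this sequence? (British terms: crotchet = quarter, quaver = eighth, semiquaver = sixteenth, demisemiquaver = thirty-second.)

One bar of 4/8 = 8 sixteenth notes.
Convert each value to sixteenth notes: semiquaver = 1; quaver = 2; quaver = 2; semiquaver = 1; quaver = 2; dotted crotchet = 6; quaver = 2.
Sum: 1 + 2 + 2 + 1 + 2 + 6 + 2 = 16.
16 ÷ 8 = 2 complete bars with 0 left over.

2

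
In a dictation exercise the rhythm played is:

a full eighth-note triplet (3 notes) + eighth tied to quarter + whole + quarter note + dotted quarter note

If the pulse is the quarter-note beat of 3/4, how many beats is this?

9

One quarter-note beat = 2 eighth notes.
In eighth notes: a full eighth-note triplet (3 notes) (three triplet eighths span one quarter) = 2; eighth tied to quarter (eighth + quarter) = 3; whole = 8; quarter note = 2; dotted quarter note = 3.
Altogether 2 + 3 + 8 + 2 + 3 = 18.
18 ÷ 2 = 9 beats.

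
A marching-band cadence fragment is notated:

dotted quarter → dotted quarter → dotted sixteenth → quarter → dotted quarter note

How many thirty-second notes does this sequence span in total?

47

Express everything in thirty-second notes: dotted quarter = 12; dotted quarter = 12; dotted sixteenth = 3; quarter = 8; dotted quarter note = 12.
Total: 12 + 12 + 3 + 8 + 12 = 47 thirty-second notes.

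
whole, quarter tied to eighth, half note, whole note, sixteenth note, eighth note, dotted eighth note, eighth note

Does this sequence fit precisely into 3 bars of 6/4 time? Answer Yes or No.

One bar of 6/4 = 24 sixteenth notes, so 3 bars = 72.
Convert each value to sixteenth notes: whole = 16; quarter tied to eighth (quarter + eighth) = 6; half note = 8; whole note = 16; sixteenth note = 1; eighth note = 2; dotted eighth note = 3; eighth note = 2.
Sum: 16 + 6 + 8 + 16 + 1 + 2 + 3 + 2 = 54.
54 falls short of 72, so the answer is No.

No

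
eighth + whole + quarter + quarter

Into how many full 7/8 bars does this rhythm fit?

One bar of 7/8 = 7 eighth notes.
Working in eighth notes: eighth = 1; whole = 8; quarter = 2; quarter = 2.
Adding: 1 + 8 + 2 + 2 = 13.
13 ÷ 7 = 1 complete bar with 6 left over.

1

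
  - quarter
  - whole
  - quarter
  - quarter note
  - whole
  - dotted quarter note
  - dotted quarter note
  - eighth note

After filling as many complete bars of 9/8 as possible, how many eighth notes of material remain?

One bar of 9/8 = 9 eighth notes.
Express everything in eighth notes: quarter = 2; whole = 8; quarter = 2; quarter note = 2; whole = 8; dotted quarter note = 3; dotted quarter note = 3; eighth note = 1.
Altogether 2 + 8 + 2 + 2 + 8 + 3 + 3 + 1 = 29.
29 ÷ 9 = 3 complete bars with 2 eighth notes remaining.

2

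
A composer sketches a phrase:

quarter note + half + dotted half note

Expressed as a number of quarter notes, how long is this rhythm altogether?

6

In quarter notes: quarter note = 1; half = 2; dotted half note = 3.
Total: 1 + 2 + 3 = 6 quarter notes.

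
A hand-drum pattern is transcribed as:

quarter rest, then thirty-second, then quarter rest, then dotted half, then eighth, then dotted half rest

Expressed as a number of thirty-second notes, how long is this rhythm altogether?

Express everything in thirty-second notes: quarter rest = 8; thirty-second = 1; quarter rest = 8; dotted half = 24; eighth = 4; dotted half rest = 24.
Altogether 8 + 1 + 8 + 24 + 4 + 24 = 69 thirty-second notes.

69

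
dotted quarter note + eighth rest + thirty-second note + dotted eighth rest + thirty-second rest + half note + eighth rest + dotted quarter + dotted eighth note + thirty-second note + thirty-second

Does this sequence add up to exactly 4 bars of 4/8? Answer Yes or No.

One bar of 4/8 = 16 thirty-second notes, so 4 bars = 64.
Express everything in thirty-second notes: dotted quarter note = 12; eighth rest = 4; thirty-second note = 1; dotted eighth rest = 6; thirty-second rest = 1; half note = 16; eighth rest = 4; dotted quarter = 12; dotted eighth note = 6; thirty-second note = 1; thirty-second = 1.
Sum: 12 + 4 + 1 + 6 + 1 + 16 + 4 + 12 + 6 + 1 + 1 = 64.
64 equals 64, so the answer is Yes.

Yes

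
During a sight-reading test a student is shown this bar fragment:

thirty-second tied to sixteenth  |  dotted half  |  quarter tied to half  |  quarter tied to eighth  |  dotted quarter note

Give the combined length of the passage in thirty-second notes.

Express everything in thirty-second notes: thirty-second tied to sixteenth (thirty-second + sixteenth) = 3; dotted half = 24; quarter tied to half (quarter + half) = 24; quarter tied to eighth (quarter + eighth) = 12; dotted quarter note = 12.
Sum: 3 + 24 + 24 + 12 + 12 = 75 thirty-second notes.

75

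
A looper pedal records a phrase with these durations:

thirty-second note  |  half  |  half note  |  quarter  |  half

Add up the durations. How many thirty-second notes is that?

57

Working in thirty-second notes: thirty-second note = 1; half = 16; half note = 16; quarter = 8; half = 16.
Total: 1 + 16 + 16 + 8 + 16 = 57 thirty-second notes.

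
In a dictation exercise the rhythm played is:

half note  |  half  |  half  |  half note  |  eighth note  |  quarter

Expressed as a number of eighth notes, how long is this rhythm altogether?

19

Convert each value to eighth notes: half note = 4; half = 4; half = 4; half note = 4; eighth note = 1; quarter = 2.
Total: 4 + 4 + 4 + 4 + 1 + 2 = 19 eighth notes.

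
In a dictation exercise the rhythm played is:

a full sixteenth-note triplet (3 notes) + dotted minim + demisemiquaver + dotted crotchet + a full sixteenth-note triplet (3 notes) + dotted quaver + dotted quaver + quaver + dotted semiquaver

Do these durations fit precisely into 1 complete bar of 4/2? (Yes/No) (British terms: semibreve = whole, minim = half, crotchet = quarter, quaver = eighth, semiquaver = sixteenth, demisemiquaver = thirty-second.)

One bar of 4/2 = 64 thirty-second notes.
Express everything in thirty-second notes: a full sixteenth-note triplet (3 notes) (three triplet sixteenths span one eighth) = 4; dotted minim = 24; demisemiquaver = 1; dotted crotchet = 12; a full sixteenth-note triplet (3 notes) (three triplet sixteenths span one eighth) = 4; dotted quaver = 6; dotted quaver = 6; quaver = 4; dotted semiquaver = 3.
Total: 4 + 24 + 1 + 12 + 4 + 6 + 6 + 4 + 3 = 64.
64 equals 64, so the answer is Yes.

Yes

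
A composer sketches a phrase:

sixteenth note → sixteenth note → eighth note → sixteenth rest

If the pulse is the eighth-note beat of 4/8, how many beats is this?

2.5

One eighth-note beat = 2 sixteenth notes.
Convert each value to sixteenth notes: sixteenth note = 1; sixteenth note = 1; eighth note = 2; sixteenth rest = 1.
Total: 1 + 1 + 2 + 1 = 5.
5 ÷ 2 = 2.5 beats.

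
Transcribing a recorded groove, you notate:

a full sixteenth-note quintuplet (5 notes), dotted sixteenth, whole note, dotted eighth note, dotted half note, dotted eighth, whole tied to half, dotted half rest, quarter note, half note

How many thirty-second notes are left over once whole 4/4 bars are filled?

15

One bar of 4/4 = 32 thirty-second notes.
Convert each value to thirty-second notes: a full sixteenth-note quintuplet (5 notes) (five quintuplet sixteenths span one quarter) = 8; dotted sixteenth = 3; whole note = 32; dotted eighth note = 6; dotted half note = 24; dotted eighth = 6; whole tied to half (whole + half) = 48; dotted half rest = 24; quarter note = 8; half note = 16.
Altogether 8 + 3 + 32 + 6 + 24 + 6 + 48 + 24 + 8 + 16 = 175.
175 ÷ 32 = 5 complete bars with 15 thirty-second notes remaining.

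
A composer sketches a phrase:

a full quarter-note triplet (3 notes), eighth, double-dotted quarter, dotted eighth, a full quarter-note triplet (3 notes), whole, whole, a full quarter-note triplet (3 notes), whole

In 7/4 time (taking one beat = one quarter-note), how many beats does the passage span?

21

One quarter-note beat = 4 sixteenth notes.
Express everything in sixteenth notes: a full quarter-note triplet (3 notes) (three triplet quarters span one half) = 8; eighth = 2; double-dotted quarter = 7; dotted eighth = 3; a full quarter-note triplet (3 notes) (three triplet quarters span one half) = 8; whole = 16; whole = 16; a full quarter-note triplet (3 notes) (three triplet quarters span one half) = 8; whole = 16.
Altogether 8 + 2 + 7 + 3 + 8 + 16 + 16 + 8 + 16 = 84.
84 ÷ 4 = 21 beats.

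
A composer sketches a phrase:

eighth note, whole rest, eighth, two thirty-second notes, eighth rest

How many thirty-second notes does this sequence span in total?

Convert each value to thirty-second notes: eighth note = 4; whole rest = 32; eighth = 4; thirty-second note = 1; thirty-second note = 1; eighth rest = 4.
Altogether 4 + 32 + 4 + 1 + 1 + 4 = 46 thirty-second notes.

46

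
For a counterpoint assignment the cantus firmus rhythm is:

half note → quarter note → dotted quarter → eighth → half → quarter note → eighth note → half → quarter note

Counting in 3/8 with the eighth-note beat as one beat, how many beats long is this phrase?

One eighth-note beat = 2 sixteenth notes.
In sixteenth notes: half note = 8; quarter note = 4; dotted quarter = 6; eighth = 2; half = 8; quarter note = 4; eighth note = 2; half = 8; quarter note = 4.
Adding: 8 + 4 + 6 + 2 + 8 + 4 + 2 + 8 + 4 = 46.
46 ÷ 2 = 23 beats.

23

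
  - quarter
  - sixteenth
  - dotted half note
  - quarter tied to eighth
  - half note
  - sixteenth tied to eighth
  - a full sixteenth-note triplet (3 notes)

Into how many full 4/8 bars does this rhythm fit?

4

One bar of 4/8 = 8 sixteenth notes.
Each duration in sixteenth notes: quarter = 4; sixteenth = 1; dotted half note = 12; quarter tied to eighth (quarter + eighth) = 6; half note = 8; sixteenth tied to eighth (sixteenth + eighth) = 3; a full sixteenth-note triplet (3 notes) (three triplet sixteenths span one eighth) = 2.
Sum: 4 + 1 + 12 + 6 + 8 + 3 + 2 = 36.
36 ÷ 8 = 4 complete bars with 4 left over.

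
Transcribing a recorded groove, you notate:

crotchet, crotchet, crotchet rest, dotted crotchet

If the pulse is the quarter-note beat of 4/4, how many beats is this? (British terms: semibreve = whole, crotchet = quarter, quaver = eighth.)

4.5

One quarter-note beat = 2 eighth notes.
In eighth notes: crotchet = 2; crotchet = 2; crotchet rest = 2; dotted crotchet = 3.
Altogether 2 + 2 + 2 + 3 = 9.
9 ÷ 2 = 4.5 beats.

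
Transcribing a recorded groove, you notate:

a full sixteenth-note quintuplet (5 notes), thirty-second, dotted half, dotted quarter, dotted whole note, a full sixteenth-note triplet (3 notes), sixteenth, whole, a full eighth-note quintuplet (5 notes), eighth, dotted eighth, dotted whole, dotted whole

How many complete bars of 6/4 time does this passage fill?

One bar of 6/4 = 48 thirty-second notes.
Express everything in thirty-second notes: a full sixteenth-note quintuplet (5 notes) (five quintuplet sixteenths span one quarter) = 8; thirty-second = 1; dotted half = 24; dotted quarter = 12; dotted whole note = 48; a full sixteenth-note triplet (3 notes) (three triplet sixteenths span one eighth) = 4; sixteenth = 2; whole = 32; a full eighth-note quintuplet (5 notes) (five quintuplet eighths span one half) = 16; eighth = 4; dotted eighth = 6; dotted whole = 48; dotted whole = 48.
Adding: 8 + 1 + 24 + 12 + 48 + 4 + 2 + 32 + 16 + 4 + 6 + 48 + 48 = 253.
253 ÷ 48 = 5 complete bars with 13 left over.

5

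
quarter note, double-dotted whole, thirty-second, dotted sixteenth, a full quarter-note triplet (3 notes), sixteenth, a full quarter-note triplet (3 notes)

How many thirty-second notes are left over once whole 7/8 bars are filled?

18

One bar of 7/8 = 28 thirty-second notes.
Convert each value to thirty-second notes: quarter note = 8; double-dotted whole = 56; thirty-second = 1; dotted sixteenth = 3; a full quarter-note triplet (3 notes) (three triplet quarters span one half) = 16; sixteenth = 2; a full quarter-note triplet (3 notes) (three triplet quarters span one half) = 16.
Total: 8 + 56 + 1 + 3 + 16 + 2 + 16 = 102.
102 ÷ 28 = 3 complete bars with 18 thirty-second notes remaining.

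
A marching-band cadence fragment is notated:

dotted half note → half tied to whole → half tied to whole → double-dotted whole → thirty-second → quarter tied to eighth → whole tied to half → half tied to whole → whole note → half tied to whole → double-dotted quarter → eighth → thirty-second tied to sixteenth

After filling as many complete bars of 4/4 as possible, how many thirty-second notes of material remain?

2

One bar of 4/4 = 32 thirty-second notes.
Express everything in thirty-second notes: dotted half note = 24; half tied to whole (half + whole) = 48; half tied to whole (half + whole) = 48; double-dotted whole = 56; thirty-second = 1; quarter tied to eighth (quarter + eighth) = 12; whole tied to half (whole + half) = 48; half tied to whole (half + whole) = 48; whole note = 32; half tied to whole (half + whole) = 48; double-dotted quarter = 14; eighth = 4; thirty-second tied to sixteenth (thirty-second + sixteenth) = 3.
Altogether 24 + 48 + 48 + 56 + 1 + 12 + 48 + 48 + 32 + 48 + 14 + 4 + 3 = 386.
386 ÷ 32 = 12 complete bars with 2 thirty-second notes remaining.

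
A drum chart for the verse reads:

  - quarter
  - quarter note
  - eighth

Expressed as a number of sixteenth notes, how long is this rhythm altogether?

10

Express everything in sixteenth notes: quarter = 4; quarter note = 4; eighth = 2.
Adding: 4 + 4 + 2 = 10 sixteenth notes.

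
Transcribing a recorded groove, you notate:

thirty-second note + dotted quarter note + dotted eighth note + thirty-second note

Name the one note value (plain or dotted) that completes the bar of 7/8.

quarter note

The bar of 7/8 = 28 thirty-second notes.
Convert each value to thirty-second notes: thirty-second note = 1; dotted quarter note = 12; dotted eighth note = 6; thirty-second note = 1.
Sum: 1 + 12 + 6 + 1 = 20.
Remaining: 28 − 20 = 8 thirty-second notes, which is a quarter note.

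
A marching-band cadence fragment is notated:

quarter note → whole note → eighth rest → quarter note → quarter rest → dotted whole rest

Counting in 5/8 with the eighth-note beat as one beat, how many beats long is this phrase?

One eighth-note beat = 2 sixteenth notes.
Express everything in sixteenth notes: quarter note = 4; whole note = 16; eighth rest = 2; quarter note = 4; quarter rest = 4; dotted whole rest = 24.
Total: 4 + 16 + 2 + 4 + 4 + 24 = 54.
54 ÷ 2 = 27 beats.

27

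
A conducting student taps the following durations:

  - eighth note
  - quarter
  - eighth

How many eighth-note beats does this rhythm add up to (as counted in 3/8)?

One eighth-note beat = 2 sixteenth notes.
Express everything in sixteenth notes: eighth note = 2; quarter = 4; eighth = 2.
Sum: 2 + 4 + 2 = 8.
8 ÷ 2 = 4 beats.

4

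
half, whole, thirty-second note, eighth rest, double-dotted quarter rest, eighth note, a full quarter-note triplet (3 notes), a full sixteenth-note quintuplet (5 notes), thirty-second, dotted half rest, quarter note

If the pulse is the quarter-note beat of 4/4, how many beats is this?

16

One quarter-note beat = 8 thirty-second notes.
Express everything in thirty-second notes: half = 16; whole = 32; thirty-second note = 1; eighth rest = 4; double-dotted quarter rest = 14; eighth note = 4; a full quarter-note triplet (3 notes) (three triplet quarters span one half) = 16; a full sixteenth-note quintuplet (5 notes) (five quintuplet sixteenths span one quarter) = 8; thirty-second = 1; dotted half rest = 24; quarter note = 8.
Total: 16 + 32 + 1 + 4 + 14 + 4 + 16 + 8 + 1 + 24 + 8 = 128.
128 ÷ 8 = 16 beats.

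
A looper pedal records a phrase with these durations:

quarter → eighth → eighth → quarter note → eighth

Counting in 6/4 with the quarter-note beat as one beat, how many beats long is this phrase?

3.5

One quarter-note beat = 2 eighth notes.
Each duration in eighth notes: quarter = 2; eighth = 1; eighth = 1; quarter note = 2; eighth = 1.
Adding: 2 + 1 + 1 + 2 + 1 = 7.
7 ÷ 2 = 3.5 beats.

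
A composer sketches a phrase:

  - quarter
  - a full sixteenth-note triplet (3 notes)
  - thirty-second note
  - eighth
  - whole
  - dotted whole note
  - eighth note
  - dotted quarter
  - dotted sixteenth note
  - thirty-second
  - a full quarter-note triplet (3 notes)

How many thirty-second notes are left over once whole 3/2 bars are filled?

One bar of 3/2 = 48 thirty-second notes.
Express everything in thirty-second notes: quarter = 8; a full sixteenth-note triplet (3 notes) (three triplet sixteenths span one eighth) = 4; thirty-second note = 1; eighth = 4; whole = 32; dotted whole note = 48; eighth note = 4; dotted quarter = 12; dotted sixteenth note = 3; thirty-second = 1; a full quarter-note triplet (3 notes) (three triplet quarters span one half) = 16.
Total: 8 + 4 + 1 + 4 + 32 + 48 + 4 + 12 + 3 + 1 + 16 = 133.
133 ÷ 48 = 2 complete bars with 37 thirty-second notes remaining.

37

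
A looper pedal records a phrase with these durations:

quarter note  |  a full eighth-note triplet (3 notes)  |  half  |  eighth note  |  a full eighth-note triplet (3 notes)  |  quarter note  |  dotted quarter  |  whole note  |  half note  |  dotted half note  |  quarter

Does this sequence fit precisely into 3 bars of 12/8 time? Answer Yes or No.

Yes

One bar of 12/8 = 12 eighth notes, so 3 bars = 36.
Working in eighth notes: quarter note = 2; a full eighth-note triplet (3 notes) (three triplet eighths span one quarter) = 2; half = 4; eighth note = 1; a full eighth-note triplet (3 notes) (three triplet eighths span one quarter) = 2; quarter note = 2; dotted quarter = 3; whole note = 8; half note = 4; dotted half note = 6; quarter = 2.
Adding: 2 + 2 + 4 + 1 + 2 + 2 + 3 + 8 + 4 + 6 + 2 = 36.
36 equals 36, so the answer is Yes.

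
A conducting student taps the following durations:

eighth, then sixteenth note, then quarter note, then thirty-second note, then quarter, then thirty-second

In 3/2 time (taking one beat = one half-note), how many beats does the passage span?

One half-note beat = 16 thirty-second notes.
Each duration in thirty-second notes: eighth = 4; sixteenth note = 2; quarter note = 8; thirty-second note = 1; quarter = 8; thirty-second = 1.
Sum: 4 + 2 + 8 + 1 + 8 + 1 = 24.
24 ÷ 16 = 1.5 beats.

1.5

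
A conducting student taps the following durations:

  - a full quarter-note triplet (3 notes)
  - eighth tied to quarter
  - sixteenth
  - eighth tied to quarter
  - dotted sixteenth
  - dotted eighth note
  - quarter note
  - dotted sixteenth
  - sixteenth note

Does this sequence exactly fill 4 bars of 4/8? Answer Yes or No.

Yes

One bar of 4/8 = 16 thirty-second notes, so 4 bars = 64.
Convert each value to thirty-second notes: a full quarter-note triplet (3 notes) (three triplet quarters span one half) = 16; eighth tied to quarter (eighth + quarter) = 12; sixteenth = 2; eighth tied to quarter (eighth + quarter) = 12; dotted sixteenth = 3; dotted eighth note = 6; quarter note = 8; dotted sixteenth = 3; sixteenth note = 2.
Total: 16 + 12 + 2 + 12 + 3 + 6 + 8 + 3 + 2 = 64.
64 equals 64, so the answer is Yes.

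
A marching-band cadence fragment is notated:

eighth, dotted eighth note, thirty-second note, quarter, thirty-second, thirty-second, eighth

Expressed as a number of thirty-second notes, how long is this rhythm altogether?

Working in thirty-second notes: eighth = 4; dotted eighth note = 6; thirty-second note = 1; quarter = 8; thirty-second = 1; thirty-second = 1; eighth = 4.
Total: 4 + 6 + 1 + 8 + 1 + 1 + 4 = 25 thirty-second notes.

25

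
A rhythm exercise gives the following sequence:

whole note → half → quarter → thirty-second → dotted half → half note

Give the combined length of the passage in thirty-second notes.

Convert each value to thirty-second notes: whole note = 32; half = 16; quarter = 8; thirty-second = 1; dotted half = 24; half note = 16.
Altogether 32 + 16 + 8 + 1 + 24 + 16 = 97 thirty-second notes.

97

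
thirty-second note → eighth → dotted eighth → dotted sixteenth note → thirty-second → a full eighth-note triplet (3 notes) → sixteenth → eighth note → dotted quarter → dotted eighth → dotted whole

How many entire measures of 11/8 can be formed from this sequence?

2

One bar of 11/8 = 44 thirty-second notes.
Convert each value to thirty-second notes: thirty-second note = 1; eighth = 4; dotted eighth = 6; dotted sixteenth note = 3; thirty-second = 1; a full eighth-note triplet (3 notes) (three triplet eighths span one quarter) = 8; sixteenth = 2; eighth note = 4; dotted quarter = 12; dotted eighth = 6; dotted whole = 48.
Total: 1 + 4 + 6 + 3 + 1 + 8 + 2 + 4 + 12 + 6 + 48 = 95.
95 ÷ 44 = 2 complete bars with 7 left over.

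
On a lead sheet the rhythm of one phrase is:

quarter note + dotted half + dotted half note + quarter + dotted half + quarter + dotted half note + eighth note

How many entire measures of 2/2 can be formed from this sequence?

3

One bar of 2/2 = 8 eighth notes.
Each duration in eighth notes: quarter note = 2; dotted half = 6; dotted half note = 6; quarter = 2; dotted half = 6; quarter = 2; dotted half note = 6; eighth note = 1.
Total: 2 + 6 + 6 + 2 + 6 + 2 + 6 + 1 = 31.
31 ÷ 8 = 3 complete bars with 7 left over.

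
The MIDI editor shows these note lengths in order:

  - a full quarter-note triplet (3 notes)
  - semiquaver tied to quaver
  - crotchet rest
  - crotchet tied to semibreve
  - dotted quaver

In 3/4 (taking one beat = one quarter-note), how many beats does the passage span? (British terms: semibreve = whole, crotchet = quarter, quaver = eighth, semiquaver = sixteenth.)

9.5

One quarter-note beat = 4 sixteenth notes.
Working in sixteenth notes: a full quarter-note triplet (3 notes) (three triplet quarters span one half) = 8; semiquaver tied to quaver (semiquaver + quaver) = 3; crotchet rest = 4; crotchet tied to semibreve (crotchet + semibreve) = 20; dotted quaver = 3.
Total: 8 + 3 + 4 + 20 + 3 = 38.
38 ÷ 4 = 9.5 beats.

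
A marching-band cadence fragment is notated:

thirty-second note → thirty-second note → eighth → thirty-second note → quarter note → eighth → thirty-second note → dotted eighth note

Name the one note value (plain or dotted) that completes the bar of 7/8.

sixteenth note

The bar of 7/8 = 28 thirty-second notes.
Working in thirty-second notes: thirty-second note = 1; thirty-second note = 1; eighth = 4; thirty-second note = 1; quarter note = 8; eighth = 4; thirty-second note = 1; dotted eighth note = 6.
Adding: 1 + 1 + 4 + 1 + 8 + 4 + 1 + 6 = 26.
Remaining: 28 − 26 = 2 thirty-second notes, which is a sixteenth note.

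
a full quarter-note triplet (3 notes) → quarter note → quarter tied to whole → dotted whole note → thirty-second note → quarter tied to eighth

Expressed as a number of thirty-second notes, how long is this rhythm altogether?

125

Convert each value to thirty-second notes: a full quarter-note triplet (3 notes) (three triplet quarters span one half) = 16; quarter note = 8; quarter tied to whole (quarter + whole) = 40; dotted whole note = 48; thirty-second note = 1; quarter tied to eighth (quarter + eighth) = 12.
Adding: 16 + 8 + 40 + 48 + 1 + 12 = 125 thirty-second notes.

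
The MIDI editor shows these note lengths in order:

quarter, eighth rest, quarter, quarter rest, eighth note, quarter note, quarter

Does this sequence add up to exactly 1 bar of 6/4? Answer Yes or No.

Yes

One bar of 6/4 = 12 eighth notes.
Convert each value to eighth notes: quarter = 2; eighth rest = 1; quarter = 2; quarter rest = 2; eighth note = 1; quarter note = 2; quarter = 2.
Adding: 2 + 1 + 2 + 2 + 1 + 2 + 2 = 12.
12 equals 12, so the answer is Yes.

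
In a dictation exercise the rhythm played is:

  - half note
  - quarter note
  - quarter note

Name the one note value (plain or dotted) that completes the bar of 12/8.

The bar of 12/8 = 6 quarter notes.
Working in quarter notes: half note = 2; quarter note = 1; quarter note = 1.
Adding: 2 + 1 + 1 = 4.
Remaining: 6 − 4 = 2 quarter notes, which is a half note.

half note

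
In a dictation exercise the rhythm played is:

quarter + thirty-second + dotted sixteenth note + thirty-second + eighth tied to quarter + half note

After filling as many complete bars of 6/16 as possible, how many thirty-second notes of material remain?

5

One bar of 6/16 = 12 thirty-second notes.
Convert each value to thirty-second notes: quarter = 8; thirty-second = 1; dotted sixteenth note = 3; thirty-second = 1; eighth tied to quarter (eighth + quarter) = 12; half note = 16.
Sum: 8 + 1 + 3 + 1 + 12 + 16 = 41.
41 ÷ 12 = 3 complete bars with 5 thirty-second notes remaining.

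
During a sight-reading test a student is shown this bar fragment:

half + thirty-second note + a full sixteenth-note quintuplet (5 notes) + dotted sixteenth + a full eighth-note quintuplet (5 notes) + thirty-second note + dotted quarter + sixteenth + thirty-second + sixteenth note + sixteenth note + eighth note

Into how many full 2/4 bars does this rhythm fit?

One bar of 2/4 = 16 thirty-second notes.
In thirty-second notes: half = 16; thirty-second note = 1; a full sixteenth-note quintuplet (5 notes) (five quintuplet sixteenths span one quarter) = 8; dotted sixteenth = 3; a full eighth-note quintuplet (5 notes) (five quintuplet eighths span one half) = 16; thirty-second note = 1; dotted quarter = 12; sixteenth = 2; thirty-second = 1; sixteenth note = 2; sixteenth note = 2; eighth note = 4.
Sum: 16 + 1 + 8 + 3 + 16 + 1 + 12 + 2 + 1 + 2 + 2 + 4 = 68.
68 ÷ 16 = 4 complete bars with 4 left over.

4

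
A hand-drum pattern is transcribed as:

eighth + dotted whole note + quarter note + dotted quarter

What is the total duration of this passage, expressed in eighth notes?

18

Express everything in eighth notes: eighth = 1; dotted whole note = 12; quarter note = 2; dotted quarter = 3.
Sum: 1 + 12 + 2 + 3 = 18 eighth notes.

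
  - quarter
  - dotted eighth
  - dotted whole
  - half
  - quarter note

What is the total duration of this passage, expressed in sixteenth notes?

43

Express everything in sixteenth notes: quarter = 4; dotted eighth = 3; dotted whole = 24; half = 8; quarter note = 4.
Total: 4 + 3 + 24 + 8 + 4 = 43 sixteenth notes.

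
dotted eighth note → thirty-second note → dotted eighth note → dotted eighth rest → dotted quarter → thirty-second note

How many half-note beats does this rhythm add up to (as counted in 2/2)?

One half-note beat = 16 thirty-second notes.
Convert each value to thirty-second notes: dotted eighth note = 6; thirty-second note = 1; dotted eighth note = 6; dotted eighth rest = 6; dotted quarter = 12; thirty-second note = 1.
Altogether 6 + 1 + 6 + 6 + 12 + 1 = 32.
32 ÷ 16 = 2 beats.

2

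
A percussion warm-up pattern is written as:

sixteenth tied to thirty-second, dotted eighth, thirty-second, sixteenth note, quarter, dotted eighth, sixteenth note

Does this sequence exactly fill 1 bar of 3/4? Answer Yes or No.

No

One bar of 3/4 = 24 thirty-second notes.
Convert each value to thirty-second notes: sixteenth tied to thirty-second (sixteenth + thirty-second) = 3; dotted eighth = 6; thirty-second = 1; sixteenth note = 2; quarter = 8; dotted eighth = 6; sixteenth note = 2.
Altogether 3 + 6 + 1 + 2 + 8 + 6 + 2 = 28.
28 exceeds 24, so the answer is No.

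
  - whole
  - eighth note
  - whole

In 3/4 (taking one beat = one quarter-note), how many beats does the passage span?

8.5

One quarter-note beat = 2 eighth notes.
Each duration in eighth notes: whole = 8; eighth note = 1; whole = 8.
Total: 8 + 1 + 8 = 17.
17 ÷ 2 = 8.5 beats.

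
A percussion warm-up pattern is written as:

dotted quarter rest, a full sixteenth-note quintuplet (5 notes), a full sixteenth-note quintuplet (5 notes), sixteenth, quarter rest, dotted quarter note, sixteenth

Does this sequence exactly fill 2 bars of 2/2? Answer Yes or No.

No

One bar of 2/2 = 16 sixteenth notes, so 2 bars = 32.
Express everything in sixteenth notes: dotted quarter rest = 6; a full sixteenth-note quintuplet (5 notes) (five quintuplet sixteenths span one quarter) = 4; a full sixteenth-note quintuplet (5 notes) (five quintuplet sixteenths span one quarter) = 4; sixteenth = 1; quarter rest = 4; dotted quarter note = 6; sixteenth = 1.
Altogether 6 + 4 + 4 + 1 + 4 + 6 + 1 = 26.
26 falls short of 32, so the answer is No.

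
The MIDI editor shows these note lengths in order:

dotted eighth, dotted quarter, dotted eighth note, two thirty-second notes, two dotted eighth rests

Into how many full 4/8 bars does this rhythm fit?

One bar of 4/8 = 16 thirty-second notes.
Express everything in thirty-second notes: dotted eighth = 6; dotted quarter = 12; dotted eighth note = 6; thirty-second note = 1; thirty-second note = 1; dotted eighth rest = 6; dotted eighth rest = 6.
Altogether 6 + 12 + 6 + 1 + 1 + 6 + 6 = 38.
38 ÷ 16 = 2 complete bars with 6 left over.

2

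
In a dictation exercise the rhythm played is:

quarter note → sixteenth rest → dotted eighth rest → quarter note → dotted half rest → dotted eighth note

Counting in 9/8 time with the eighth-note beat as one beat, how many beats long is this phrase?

One eighth-note beat = 2 sixteenth notes.
Convert each value to sixteenth notes: quarter note = 4; sixteenth rest = 1; dotted eighth rest = 3; quarter note = 4; dotted half rest = 12; dotted eighth note = 3.
Altogether 4 + 1 + 3 + 4 + 12 + 3 = 27.
27 ÷ 2 = 13.5 beats.

13.5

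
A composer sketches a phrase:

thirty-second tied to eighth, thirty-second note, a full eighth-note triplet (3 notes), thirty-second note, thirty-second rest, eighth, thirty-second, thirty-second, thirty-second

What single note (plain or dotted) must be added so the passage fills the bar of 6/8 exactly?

The bar of 6/8 = 24 thirty-second notes.
Each duration in thirty-second notes: thirty-second tied to eighth (thirty-second + eighth) = 5; thirty-second note = 1; a full eighth-note triplet (3 notes) (three triplet eighths span one quarter) = 8; thirty-second note = 1; thirty-second rest = 1; eighth = 4; thirty-second = 1; thirty-second = 1; thirty-second = 1.
Altogether 5 + 1 + 8 + 1 + 1 + 4 + 1 + 1 + 1 = 23.
Remaining: 24 − 23 = 1 thirty-second note, which is a thirty-second note.

thirty-second note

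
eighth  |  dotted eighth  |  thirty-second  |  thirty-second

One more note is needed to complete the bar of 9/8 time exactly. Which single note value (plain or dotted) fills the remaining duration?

dotted half note

The bar of 9/8 = 36 thirty-second notes.
In thirty-second notes: eighth = 4; dotted eighth = 6; thirty-second = 1; thirty-second = 1.
Total: 4 + 6 + 1 + 1 = 12.
Remaining: 36 − 12 = 24 thirty-second notes, which is a dotted half note.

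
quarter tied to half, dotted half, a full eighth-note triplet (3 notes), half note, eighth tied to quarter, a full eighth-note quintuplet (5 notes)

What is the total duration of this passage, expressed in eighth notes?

25

Express everything in eighth notes: quarter tied to half (quarter + half) = 6; dotted half = 6; a full eighth-note triplet (3 notes) (three triplet eighths span one quarter) = 2; half note = 4; eighth tied to quarter (eighth + quarter) = 3; a full eighth-note quintuplet (5 notes) (five quintuplet eighths span one half) = 4.
Altogether 6 + 6 + 2 + 4 + 3 + 4 = 25 eighth notes.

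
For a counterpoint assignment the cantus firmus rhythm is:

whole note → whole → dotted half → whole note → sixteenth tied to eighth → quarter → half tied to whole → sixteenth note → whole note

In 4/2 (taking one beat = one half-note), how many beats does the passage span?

One half-note beat = 8 sixteenth notes.
Convert each value to sixteenth notes: whole note = 16; whole = 16; dotted half = 12; whole note = 16; sixteenth tied to eighth (sixteenth + eighth) = 3; quarter = 4; half tied to whole (half + whole) = 24; sixteenth note = 1; whole note = 16.
Sum: 16 + 16 + 12 + 16 + 3 + 4 + 24 + 1 + 16 = 108.
108 ÷ 8 = 13.5 beats.

13.5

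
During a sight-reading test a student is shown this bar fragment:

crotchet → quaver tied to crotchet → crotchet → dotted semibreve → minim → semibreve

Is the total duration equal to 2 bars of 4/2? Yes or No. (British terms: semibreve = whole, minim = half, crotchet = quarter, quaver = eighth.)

One bar of 4/2 = 16 eighth notes, so 2 bars = 32.
Convert each value to eighth notes: crotchet = 2; quaver tied to crotchet (quaver + crotchet) = 3; crotchet = 2; dotted semibreve = 12; minim = 4; semibreve = 8.
Adding: 2 + 3 + 2 + 12 + 4 + 8 = 31.
31 falls short of 32, so the answer is No.

No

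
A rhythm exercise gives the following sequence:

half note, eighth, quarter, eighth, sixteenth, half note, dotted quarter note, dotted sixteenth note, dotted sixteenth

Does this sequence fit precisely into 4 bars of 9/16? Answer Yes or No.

One bar of 9/16 = 18 thirty-second notes, so 4 bars = 72.
Express everything in thirty-second notes: half note = 16; eighth = 4; quarter = 8; eighth = 4; sixteenth = 2; half note = 16; dotted quarter note = 12; dotted sixteenth note = 3; dotted sixteenth = 3.
Total: 16 + 4 + 8 + 4 + 2 + 16 + 12 + 3 + 3 = 68.
68 falls short of 72, so the answer is No.

No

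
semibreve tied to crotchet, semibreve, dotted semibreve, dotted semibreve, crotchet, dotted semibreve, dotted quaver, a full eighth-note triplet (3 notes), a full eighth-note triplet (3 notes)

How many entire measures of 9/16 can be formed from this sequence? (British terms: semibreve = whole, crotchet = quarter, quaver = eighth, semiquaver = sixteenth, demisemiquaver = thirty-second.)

13

One bar of 9/16 = 9 sixteenth notes.
In sixteenth notes: semibreve tied to crotchet (semibreve + crotchet) = 20; semibreve = 16; dotted semibreve = 24; dotted semibreve = 24; crotchet = 4; dotted semibreve = 24; dotted quaver = 3; a full eighth-note triplet (3 notes) (three triplet eighths span one quarter) = 4; a full eighth-note triplet (3 notes) (three triplet eighths span one quarter) = 4.
Total: 20 + 16 + 24 + 24 + 4 + 24 + 3 + 4 + 4 = 123.
123 ÷ 9 = 13 complete bars with 6 left over.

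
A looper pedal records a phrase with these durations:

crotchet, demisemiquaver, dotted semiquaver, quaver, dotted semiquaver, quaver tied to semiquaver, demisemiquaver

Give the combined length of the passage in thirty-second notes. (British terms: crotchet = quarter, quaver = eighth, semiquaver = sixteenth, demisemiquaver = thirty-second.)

Convert each value to thirty-second notes: crotchet = 8; demisemiquaver = 1; dotted semiquaver = 3; quaver = 4; dotted semiquaver = 3; quaver tied to semiquaver (quaver + semiquaver) = 6; demisemiquaver = 1.
Altogether 8 + 1 + 3 + 4 + 3 + 6 + 1 = 26 thirty-second notes.

26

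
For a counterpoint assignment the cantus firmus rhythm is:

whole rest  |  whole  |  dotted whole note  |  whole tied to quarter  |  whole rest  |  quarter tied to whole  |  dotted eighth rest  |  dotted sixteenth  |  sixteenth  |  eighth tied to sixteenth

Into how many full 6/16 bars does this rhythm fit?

One bar of 6/16 = 12 thirty-second notes.
Convert each value to thirty-second notes: whole rest = 32; whole = 32; dotted whole note = 48; whole tied to quarter (whole + quarter) = 40; whole rest = 32; quarter tied to whole (quarter + whole) = 40; dotted eighth rest = 6; dotted sixteenth = 3; sixteenth = 2; eighth tied to sixteenth (eighth + sixteenth) = 6.
Altogether 32 + 32 + 48 + 40 + 32 + 40 + 6 + 3 + 2 + 6 = 241.
241 ÷ 12 = 20 complete bars with 1 left over.

20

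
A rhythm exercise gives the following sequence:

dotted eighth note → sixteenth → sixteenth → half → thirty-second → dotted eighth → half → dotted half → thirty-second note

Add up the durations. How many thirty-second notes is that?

74

In thirty-second notes: dotted eighth note = 6; sixteenth = 2; sixteenth = 2; half = 16; thirty-second = 1; dotted eighth = 6; half = 16; dotted half = 24; thirty-second note = 1.
Adding: 6 + 2 + 2 + 16 + 1 + 6 + 16 + 24 + 1 = 74 thirty-second notes.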